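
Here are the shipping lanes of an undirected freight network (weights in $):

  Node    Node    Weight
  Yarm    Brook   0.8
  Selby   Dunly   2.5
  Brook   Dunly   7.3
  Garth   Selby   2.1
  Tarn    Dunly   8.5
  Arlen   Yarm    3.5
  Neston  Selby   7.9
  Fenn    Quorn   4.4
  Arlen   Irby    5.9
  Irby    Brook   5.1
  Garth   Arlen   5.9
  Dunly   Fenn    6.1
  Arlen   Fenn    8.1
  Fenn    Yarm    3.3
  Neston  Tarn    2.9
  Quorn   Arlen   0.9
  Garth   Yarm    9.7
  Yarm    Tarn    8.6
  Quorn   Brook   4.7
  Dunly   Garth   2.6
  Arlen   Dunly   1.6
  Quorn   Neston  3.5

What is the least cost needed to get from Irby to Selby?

Enumerating some paths:
Irby - Arlen - Dunly - Selby: 5.9+1.6+2.5 = 10
Irby - Arlen - Dunly - Garth - Selby: 5.9+1.6+2.6+2.1 = 12.2
Cheapest is Irby - Arlen - Dunly - Selby at $10.

$10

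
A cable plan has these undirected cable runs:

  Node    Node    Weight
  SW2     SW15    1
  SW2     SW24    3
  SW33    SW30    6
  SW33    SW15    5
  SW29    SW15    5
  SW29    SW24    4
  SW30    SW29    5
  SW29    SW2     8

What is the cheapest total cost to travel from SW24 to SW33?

9

Shortest distances from SW24:
SW24: 0
SW2: 3  (via SW24)
SW29: 4  (via SW24)
SW15: 4  (via SW2)
SW33: 9  (via SW15)
Shortest route: SW24–SW2–SW15–SW33 = 9.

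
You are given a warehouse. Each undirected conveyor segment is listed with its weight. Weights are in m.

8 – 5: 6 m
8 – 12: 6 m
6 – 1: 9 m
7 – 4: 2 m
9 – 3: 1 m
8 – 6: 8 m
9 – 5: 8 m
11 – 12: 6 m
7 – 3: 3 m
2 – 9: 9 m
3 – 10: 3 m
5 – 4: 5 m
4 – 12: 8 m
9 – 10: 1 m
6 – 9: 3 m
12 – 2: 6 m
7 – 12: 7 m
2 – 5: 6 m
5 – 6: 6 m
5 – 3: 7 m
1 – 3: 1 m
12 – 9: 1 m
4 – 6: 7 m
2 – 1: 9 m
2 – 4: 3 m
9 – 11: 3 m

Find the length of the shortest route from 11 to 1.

5 m

Settle nodes by increasing distance from 11:
11: 0
9: 3  (via 11)
3: 4  (via 9)
10: 4  (via 9)
12: 4  (via 9)
1: 5  (via 3)
Shortest route: 11 → 9 → 3 → 1 = 5 m.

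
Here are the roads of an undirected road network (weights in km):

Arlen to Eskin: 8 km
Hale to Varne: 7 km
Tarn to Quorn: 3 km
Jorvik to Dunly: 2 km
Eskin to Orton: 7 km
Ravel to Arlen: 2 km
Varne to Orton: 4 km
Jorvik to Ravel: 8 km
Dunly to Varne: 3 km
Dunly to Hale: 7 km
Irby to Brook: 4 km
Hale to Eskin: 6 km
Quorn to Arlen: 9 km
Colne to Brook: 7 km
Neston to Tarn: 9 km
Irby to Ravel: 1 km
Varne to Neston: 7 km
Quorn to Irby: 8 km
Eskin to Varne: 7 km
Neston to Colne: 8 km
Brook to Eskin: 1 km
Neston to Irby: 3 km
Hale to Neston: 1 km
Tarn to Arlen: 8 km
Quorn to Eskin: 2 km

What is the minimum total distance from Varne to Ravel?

11 km

Candidate routes:
Varne–Neston–Irby–Ravel: 7+3+1 = 11
Varne–Eskin–Brook–Irby–Ravel: 7+1+4+1 = 13
Varne–Hale–Neston–Irby–Ravel: 7+1+3+1 = 12
Varne–Dunly–Jorvik–Ravel: 3+2+8 = 13
The minimum is 11 km via Varne–Neston–Irby–Ravel.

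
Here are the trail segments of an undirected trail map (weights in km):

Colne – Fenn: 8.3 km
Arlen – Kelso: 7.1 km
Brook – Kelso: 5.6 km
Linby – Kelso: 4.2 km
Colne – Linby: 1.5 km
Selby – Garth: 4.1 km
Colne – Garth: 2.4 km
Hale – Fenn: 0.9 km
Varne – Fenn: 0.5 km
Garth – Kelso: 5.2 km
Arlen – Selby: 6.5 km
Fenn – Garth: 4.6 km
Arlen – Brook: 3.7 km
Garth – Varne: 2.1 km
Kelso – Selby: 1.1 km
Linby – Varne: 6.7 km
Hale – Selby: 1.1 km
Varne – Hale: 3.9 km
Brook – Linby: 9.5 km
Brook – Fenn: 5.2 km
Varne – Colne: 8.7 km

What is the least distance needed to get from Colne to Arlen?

Shortest distances from Colne:
Colne: 0
Linby: 1.5  (via Colne)
Garth: 2.4  (via Colne)
Varne: 4.5  (via Garth)
Fenn: 5  (via Varne)
Kelso: 5.7  (via Linby)
Hale: 5.9  (via Fenn)
Selby: 6.5  (via Garth)
Brook: 10.2  (via Fenn)
Arlen: 12.8  (via Kelso)
Shortest route: Colne → Linby → Kelso → Arlen = 12.8 km.

12.8 km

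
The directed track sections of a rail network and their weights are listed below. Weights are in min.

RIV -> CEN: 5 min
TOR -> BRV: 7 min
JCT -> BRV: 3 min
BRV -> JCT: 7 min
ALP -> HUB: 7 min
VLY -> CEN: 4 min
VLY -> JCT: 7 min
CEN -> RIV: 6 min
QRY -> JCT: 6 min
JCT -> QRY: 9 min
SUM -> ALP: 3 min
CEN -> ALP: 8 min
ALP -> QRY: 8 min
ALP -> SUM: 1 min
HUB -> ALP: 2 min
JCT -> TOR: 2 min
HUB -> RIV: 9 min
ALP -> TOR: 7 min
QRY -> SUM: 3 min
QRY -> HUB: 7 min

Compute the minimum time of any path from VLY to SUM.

Settle nodes by increasing distance from VLY:
VLY: 0
CEN: 4  (via VLY)
JCT: 7  (via VLY)
TOR: 9  (via JCT)
BRV: 10  (via JCT)
RIV: 10  (via CEN)
ALP: 12  (via CEN)
SUM: 13  (via ALP)
Shortest route: VLY–CEN–ALP–SUM = 13 min.

13 min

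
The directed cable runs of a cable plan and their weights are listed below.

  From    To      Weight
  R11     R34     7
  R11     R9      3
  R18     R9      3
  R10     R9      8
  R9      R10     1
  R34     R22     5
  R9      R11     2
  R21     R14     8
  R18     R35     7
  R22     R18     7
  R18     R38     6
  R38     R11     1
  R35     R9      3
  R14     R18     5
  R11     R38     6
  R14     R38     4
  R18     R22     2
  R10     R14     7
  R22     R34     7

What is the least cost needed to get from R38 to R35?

Running Dijkstra from R38:
R38: 0
R11: 1  (via R38)
R9: 4  (via R11)
R10: 5  (via R9)
R34: 8  (via R11)
R14: 12  (via R10)
R22: 13  (via R34)
R18: 17  (via R14)
R35: 24  (via R18)
Shortest route: R38 → R11 → R9 → R10 → R14 → R18 → R35 = 24.

24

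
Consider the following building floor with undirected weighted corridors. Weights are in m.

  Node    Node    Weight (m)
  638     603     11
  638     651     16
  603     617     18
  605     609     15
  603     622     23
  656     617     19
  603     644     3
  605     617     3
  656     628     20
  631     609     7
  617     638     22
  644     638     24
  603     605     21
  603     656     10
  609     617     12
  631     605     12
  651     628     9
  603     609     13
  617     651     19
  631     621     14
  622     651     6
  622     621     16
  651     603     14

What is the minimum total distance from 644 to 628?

26 m

Candidate routes:
644 - 603 - 656 - 628: 3+10+20 = 33
644 - 603 - 651 - 628: 3+14+9 = 26
The minimum is 26 m via 644 - 603 - 651 - 628.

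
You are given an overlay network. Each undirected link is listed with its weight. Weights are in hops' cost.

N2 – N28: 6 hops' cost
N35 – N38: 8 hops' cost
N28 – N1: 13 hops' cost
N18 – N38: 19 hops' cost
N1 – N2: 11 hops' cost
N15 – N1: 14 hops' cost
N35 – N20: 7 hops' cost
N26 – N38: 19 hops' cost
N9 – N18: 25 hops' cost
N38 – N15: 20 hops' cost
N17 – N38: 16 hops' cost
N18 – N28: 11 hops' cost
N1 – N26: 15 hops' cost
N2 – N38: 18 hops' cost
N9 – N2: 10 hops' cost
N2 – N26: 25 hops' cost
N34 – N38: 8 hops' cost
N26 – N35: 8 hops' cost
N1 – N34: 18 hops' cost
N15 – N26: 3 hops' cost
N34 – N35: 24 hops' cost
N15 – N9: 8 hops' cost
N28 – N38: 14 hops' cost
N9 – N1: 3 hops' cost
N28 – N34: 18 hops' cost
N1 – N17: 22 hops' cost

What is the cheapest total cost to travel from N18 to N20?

Settle nodes by increasing distance from N18:
N18: 0
N28: 11  (via N18)
N2: 17  (via N28)
N38: 19  (via N18)
N1: 24  (via N28)
N9: 25  (via N18)
N34: 27  (via N38)
N35: 27  (via N38)
N15: 33  (via N9)
N20: 34  (via N35)
Shortest route: N18–N38–N35–N20 = 34 hops' cost.

34 hops' cost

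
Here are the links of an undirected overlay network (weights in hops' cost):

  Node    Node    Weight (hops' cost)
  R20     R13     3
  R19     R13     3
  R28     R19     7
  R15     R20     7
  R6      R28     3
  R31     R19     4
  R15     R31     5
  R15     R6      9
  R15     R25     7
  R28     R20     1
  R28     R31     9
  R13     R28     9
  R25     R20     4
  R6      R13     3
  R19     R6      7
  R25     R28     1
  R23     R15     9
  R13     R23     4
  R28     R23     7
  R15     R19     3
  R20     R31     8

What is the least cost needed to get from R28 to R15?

Shortest distances from R28:
R28: 0
R20: 1  (via R28)
R25: 1  (via R28)
R6: 3  (via R28)
R13: 4  (via R20)
R23: 7  (via R28)
R19: 7  (via R28)
R15: 8  (via R20)
Shortest route: R28–R20–R15 = 8 hops' cost.

8 hops' cost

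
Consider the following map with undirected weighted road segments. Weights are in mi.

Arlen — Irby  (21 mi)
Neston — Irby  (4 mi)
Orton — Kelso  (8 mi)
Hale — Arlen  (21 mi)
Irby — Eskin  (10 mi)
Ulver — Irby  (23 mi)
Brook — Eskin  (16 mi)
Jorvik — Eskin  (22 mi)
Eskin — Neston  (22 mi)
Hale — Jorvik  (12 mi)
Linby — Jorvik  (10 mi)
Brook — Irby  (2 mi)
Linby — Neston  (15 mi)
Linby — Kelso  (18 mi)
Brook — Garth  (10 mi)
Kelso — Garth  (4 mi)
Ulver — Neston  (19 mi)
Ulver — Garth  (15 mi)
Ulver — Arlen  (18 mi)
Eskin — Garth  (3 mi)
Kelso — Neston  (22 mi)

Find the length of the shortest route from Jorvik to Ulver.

40 mi

Compare a few routes:
Jorvik → Linby → Neston → Ulver: 10+15+19 = 44
Jorvik → Hale → Arlen → Ulver: 12+21+18 = 51
Jorvik → Linby → Kelso → Garth → Ulver: 10+18+4+15 = 47
Jorvik → Eskin → Garth → Ulver: 22+3+15 = 40
The minimum is 40 mi via Jorvik → Eskin → Garth → Ulver.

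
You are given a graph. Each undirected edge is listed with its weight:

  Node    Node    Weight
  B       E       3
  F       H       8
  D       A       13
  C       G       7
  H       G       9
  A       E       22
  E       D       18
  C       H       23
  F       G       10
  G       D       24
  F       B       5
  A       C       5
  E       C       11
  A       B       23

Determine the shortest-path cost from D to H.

33

Enumerating some paths:
D–E–B–F–H: 18+3+5+8 = 34
D–G–H: 24+9 = 33
The minimum is 33 via D–G–H.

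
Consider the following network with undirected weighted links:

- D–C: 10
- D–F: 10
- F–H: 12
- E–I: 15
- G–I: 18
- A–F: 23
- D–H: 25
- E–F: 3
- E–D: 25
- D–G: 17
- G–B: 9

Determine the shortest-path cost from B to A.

Compare a few routes:
B–G–I–E–F–A: 9+18+15+3+23 = 68
B–G–D–F–A: 9+17+10+23 = 59
The minimum is 59 via B–G–D–F–A.

59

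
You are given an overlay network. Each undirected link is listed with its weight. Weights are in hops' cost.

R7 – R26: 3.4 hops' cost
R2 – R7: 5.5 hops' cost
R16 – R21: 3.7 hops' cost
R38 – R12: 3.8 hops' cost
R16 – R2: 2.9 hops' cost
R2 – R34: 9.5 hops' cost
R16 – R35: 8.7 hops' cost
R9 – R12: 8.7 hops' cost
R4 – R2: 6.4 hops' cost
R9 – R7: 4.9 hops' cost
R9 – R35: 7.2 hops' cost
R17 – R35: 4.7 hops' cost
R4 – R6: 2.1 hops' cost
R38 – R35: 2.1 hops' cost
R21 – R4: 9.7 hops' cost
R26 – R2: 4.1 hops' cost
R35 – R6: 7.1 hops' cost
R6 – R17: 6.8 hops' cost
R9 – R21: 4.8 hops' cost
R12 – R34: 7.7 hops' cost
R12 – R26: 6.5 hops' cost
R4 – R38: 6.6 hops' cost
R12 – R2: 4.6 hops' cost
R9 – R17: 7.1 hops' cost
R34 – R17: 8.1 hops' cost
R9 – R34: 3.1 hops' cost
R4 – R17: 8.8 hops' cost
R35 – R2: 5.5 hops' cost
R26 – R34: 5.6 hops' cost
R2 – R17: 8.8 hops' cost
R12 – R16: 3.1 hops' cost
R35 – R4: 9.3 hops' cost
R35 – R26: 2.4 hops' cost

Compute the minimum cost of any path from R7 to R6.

12.9 hops' cost

Compare a few routes:
R7 - R26 - R35 - R38 - R4 - R6: 3.4+2.4+2.1+6.6+2.1 = 16.6
R7 - R26 - R35 - R6: 3.4+2.4+7.1 = 12.9
R7 - R26 - R2 - R4 - R6: 3.4+4.1+6.4+2.1 = 16
R7 - R2 - R4 - R6: 5.5+6.4+2.1 = 14
Cheapest is R7 - R26 - R35 - R6 at 12.9 hops' cost.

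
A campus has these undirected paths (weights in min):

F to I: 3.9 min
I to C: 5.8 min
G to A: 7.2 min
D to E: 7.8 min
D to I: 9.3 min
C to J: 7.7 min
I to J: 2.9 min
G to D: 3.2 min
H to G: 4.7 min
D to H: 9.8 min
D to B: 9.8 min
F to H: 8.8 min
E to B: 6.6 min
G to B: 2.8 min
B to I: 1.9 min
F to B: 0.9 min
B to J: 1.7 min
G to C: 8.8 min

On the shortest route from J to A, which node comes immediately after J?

B

Enumerating some paths:
J - I - B - G - A: 2.9+1.9+2.8+7.2 = 14.8
J - I - F - B - G - A: 2.9+3.9+0.9+2.8+7.2 = 17.7
J - B - G - A: 1.7+2.8+7.2 = 11.7
The minimum is 11.7 min via J - B - G - A.
So from J the first move is to B.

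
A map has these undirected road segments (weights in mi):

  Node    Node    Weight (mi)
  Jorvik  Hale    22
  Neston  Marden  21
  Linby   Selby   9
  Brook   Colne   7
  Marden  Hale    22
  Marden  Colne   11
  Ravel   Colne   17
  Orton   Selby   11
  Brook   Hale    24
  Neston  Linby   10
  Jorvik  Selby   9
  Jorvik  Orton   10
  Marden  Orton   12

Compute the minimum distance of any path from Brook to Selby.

Shortest distances from Brook:
Brook: 0
Colne: 7  (via Brook)
Marden: 18  (via Colne)
Ravel: 24  (via Colne)
Hale: 24  (via Brook)
Orton: 30  (via Marden)
Neston: 39  (via Marden)
Jorvik: 40  (via Orton)
Selby: 41  (via Orton)
Shortest route: Brook → Colne → Marden → Orton → Selby = 41 mi.

41 mi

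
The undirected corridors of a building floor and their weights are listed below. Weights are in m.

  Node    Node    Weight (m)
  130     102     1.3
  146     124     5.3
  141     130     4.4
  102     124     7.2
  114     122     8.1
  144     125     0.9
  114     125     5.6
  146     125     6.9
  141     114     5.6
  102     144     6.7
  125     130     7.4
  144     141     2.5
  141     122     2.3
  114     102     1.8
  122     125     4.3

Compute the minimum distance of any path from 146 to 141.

10.3 m

Running Dijkstra from 146:
146: 0
124: 5.3  (via 146)
125: 6.9  (via 146)
144: 7.8  (via 125)
141: 10.3  (via 144)
Shortest route: 146–125–144–141 = 10.3 m.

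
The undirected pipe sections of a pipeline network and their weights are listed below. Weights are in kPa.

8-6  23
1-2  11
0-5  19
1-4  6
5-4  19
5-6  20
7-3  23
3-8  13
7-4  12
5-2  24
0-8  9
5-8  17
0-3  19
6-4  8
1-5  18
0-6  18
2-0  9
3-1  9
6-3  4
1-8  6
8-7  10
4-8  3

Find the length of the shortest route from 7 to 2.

27 kPa

Settle nodes by increasing distance from 7:
7: 0
8: 10  (via 7)
4: 12  (via 7)
1: 16  (via 8)
0: 19  (via 8)
6: 20  (via 4)
3: 23  (via 7)
2: 27  (via 1)
Shortest route: 7 → 8 → 1 → 2 = 27 kPa.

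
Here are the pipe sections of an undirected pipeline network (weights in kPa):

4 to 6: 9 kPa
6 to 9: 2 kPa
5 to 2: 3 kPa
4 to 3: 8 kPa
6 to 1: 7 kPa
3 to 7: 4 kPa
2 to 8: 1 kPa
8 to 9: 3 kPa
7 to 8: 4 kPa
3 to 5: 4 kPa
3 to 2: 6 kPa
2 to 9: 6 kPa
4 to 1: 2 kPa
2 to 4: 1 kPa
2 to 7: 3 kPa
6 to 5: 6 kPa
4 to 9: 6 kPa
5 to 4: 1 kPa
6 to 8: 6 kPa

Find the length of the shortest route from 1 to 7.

Shortest distances from 1:
1: 0
4: 2  (via 1)
2: 3  (via 4)
5: 3  (via 4)
8: 4  (via 2)
7: 6  (via 2)
Shortest route: 1–4–2–7 = 6 kPa.

6 kPa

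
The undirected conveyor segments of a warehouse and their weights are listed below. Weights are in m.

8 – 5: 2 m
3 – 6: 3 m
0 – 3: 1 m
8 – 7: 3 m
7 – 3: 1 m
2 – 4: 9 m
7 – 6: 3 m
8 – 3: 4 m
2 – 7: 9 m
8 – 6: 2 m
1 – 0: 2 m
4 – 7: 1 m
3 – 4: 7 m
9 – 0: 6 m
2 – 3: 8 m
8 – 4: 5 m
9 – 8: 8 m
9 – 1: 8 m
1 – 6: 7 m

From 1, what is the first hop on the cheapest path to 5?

0

Candidate routes:
1 → 6 → 8 → 5: 7+2+2 = 11
1 → 0 → 3 → 6 → 8 → 5: 2+1+3+2+2 = 10
1 → 0 → 3 → 7 → 6 → 8 → 5: 2+1+1+3+2+2 = 11
1 → 0 → 3 → 8 → 5: 2+1+4+2 = 9
The minimum is 9 m via 1 → 0 → 3 → 8 → 5.
So from 1 the first move is to 0.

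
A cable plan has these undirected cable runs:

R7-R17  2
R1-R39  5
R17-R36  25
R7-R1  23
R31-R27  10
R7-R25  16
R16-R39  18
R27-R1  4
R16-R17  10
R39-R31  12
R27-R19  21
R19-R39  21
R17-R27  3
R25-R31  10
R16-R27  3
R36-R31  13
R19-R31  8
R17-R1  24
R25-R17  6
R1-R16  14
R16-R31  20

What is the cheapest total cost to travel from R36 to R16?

26

Compare a few routes:
R36 → R31 → R27 → R16: 13+10+3 = 26
R36 → R17 → R27 → R16: 25+3+3 = 31
The minimum is 26 via R36 → R31 → R27 → R16.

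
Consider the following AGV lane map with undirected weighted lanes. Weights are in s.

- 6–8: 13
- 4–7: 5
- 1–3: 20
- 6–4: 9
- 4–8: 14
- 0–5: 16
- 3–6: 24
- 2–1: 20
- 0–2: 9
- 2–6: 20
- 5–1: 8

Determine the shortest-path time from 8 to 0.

Settle nodes by increasing distance from 8:
8: 0
6: 13  (via 8)
4: 14  (via 8)
7: 19  (via 4)
2: 33  (via 6)
3: 37  (via 6)
0: 42  (via 2)
Shortest route: 8–6–2–0 = 42 s.

42 s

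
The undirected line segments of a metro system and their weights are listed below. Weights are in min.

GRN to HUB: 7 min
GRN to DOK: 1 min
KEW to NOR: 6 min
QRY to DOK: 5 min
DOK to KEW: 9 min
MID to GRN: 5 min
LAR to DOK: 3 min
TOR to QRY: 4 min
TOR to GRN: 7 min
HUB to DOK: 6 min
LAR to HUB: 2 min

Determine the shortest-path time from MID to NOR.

21 min

Enumerating some paths:
MID–GRN–HUB–LAR–DOK–KEW–NOR: 5+7+2+3+9+6 = 32
MID–GRN–HUB–DOK–KEW–NOR: 5+7+6+9+6 = 33
MID–GRN–DOK–KEW–NOR: 5+1+9+6 = 21
Cheapest is MID–GRN–DOK–KEW–NOR at 21 min.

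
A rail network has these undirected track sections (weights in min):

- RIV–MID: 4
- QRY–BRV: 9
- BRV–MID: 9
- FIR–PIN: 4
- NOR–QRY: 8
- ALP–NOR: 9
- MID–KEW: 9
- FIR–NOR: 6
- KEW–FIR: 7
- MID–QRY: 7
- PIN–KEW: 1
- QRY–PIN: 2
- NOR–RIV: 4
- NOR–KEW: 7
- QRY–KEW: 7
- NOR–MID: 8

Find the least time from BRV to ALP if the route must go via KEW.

28 min

Shortest BRV→KEW: BRV–QRY–PIN–KEW = 12
Shortest KEW→ALP: KEW–NOR–ALP = 16
Total via KEW: 12 + 16 = 28 min.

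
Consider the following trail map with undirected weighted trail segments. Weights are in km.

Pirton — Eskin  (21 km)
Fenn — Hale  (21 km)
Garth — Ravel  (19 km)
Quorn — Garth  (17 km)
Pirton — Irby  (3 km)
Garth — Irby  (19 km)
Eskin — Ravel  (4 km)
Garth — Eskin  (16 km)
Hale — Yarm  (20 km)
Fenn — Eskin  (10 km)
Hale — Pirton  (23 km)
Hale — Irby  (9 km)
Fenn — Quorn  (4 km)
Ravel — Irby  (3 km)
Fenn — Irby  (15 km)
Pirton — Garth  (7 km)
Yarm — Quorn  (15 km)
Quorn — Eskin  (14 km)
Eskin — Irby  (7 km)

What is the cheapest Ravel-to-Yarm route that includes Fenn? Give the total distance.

Best Ravel to Fenn: Ravel → Eskin → Fenn costing 14
Best Fenn to Yarm: Fenn → Quorn → Yarm costing 19
Total via Fenn: 14 + 19 = 33 km.

33 km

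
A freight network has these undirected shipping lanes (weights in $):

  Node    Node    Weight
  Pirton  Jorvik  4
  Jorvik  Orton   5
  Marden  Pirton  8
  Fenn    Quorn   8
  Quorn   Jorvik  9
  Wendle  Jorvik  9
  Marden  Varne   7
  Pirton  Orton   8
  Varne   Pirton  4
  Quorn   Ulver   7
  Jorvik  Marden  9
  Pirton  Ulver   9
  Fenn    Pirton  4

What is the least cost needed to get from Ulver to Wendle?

Shortest distances from Ulver:
Ulver: 0
Quorn: 7  (via Ulver)
Pirton: 9  (via Ulver)
Fenn: 13  (via Pirton)
Varne: 13  (via Pirton)
Jorvik: 13  (via Pirton)
Marden: 17  (via Pirton)
Orton: 17  (via Pirton)
Wendle: 22  (via Jorvik)
Shortest route: Ulver–Pirton–Jorvik–Wendle = $22.

$22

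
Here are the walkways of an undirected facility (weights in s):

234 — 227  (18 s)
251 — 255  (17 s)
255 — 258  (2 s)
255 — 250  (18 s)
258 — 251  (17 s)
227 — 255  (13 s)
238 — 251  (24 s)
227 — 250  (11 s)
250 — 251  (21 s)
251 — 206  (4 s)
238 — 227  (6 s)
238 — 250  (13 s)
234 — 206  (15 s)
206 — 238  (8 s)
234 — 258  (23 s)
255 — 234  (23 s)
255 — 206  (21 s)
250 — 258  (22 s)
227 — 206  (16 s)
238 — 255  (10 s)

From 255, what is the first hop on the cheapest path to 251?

Compare a few routes:
255–258–251: 2+17 = 19
255–238–206–251: 10+8+4 = 22
255–251: 17 = 17
Cheapest is 255–251 at 17 s.
So from 255 the first move is to 251.

251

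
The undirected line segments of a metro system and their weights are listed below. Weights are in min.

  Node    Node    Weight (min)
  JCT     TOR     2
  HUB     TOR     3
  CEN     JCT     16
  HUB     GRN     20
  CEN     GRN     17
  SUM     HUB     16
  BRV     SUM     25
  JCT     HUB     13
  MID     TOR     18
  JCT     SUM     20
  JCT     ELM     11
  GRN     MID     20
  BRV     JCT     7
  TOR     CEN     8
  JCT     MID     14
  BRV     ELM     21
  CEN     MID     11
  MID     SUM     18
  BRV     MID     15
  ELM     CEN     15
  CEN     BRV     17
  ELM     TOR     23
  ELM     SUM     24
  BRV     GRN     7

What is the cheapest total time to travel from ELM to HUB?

Settle nodes by increasing distance from ELM:
ELM: 0
JCT: 11  (via ELM)
TOR: 13  (via JCT)
CEN: 15  (via ELM)
HUB: 16  (via TOR)
Shortest route: ELM → JCT → TOR → HUB = 16 min.

16 min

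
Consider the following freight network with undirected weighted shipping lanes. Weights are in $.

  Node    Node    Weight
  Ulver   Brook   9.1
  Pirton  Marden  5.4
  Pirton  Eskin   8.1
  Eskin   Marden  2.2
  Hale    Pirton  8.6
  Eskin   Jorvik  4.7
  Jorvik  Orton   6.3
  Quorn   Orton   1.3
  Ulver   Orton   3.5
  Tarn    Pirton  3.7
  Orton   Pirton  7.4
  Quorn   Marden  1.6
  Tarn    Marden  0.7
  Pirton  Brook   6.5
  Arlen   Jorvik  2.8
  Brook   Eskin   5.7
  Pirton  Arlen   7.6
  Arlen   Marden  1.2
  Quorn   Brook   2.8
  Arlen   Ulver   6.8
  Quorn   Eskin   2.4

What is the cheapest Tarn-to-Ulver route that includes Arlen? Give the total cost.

$8.7

Best Tarn to Arlen: Tarn–Marden–Arlen costing 1.9
Best Arlen to Ulver: Arlen–Ulver costing 6.8
Total via Arlen: 1.9 + 6.8 = $8.7.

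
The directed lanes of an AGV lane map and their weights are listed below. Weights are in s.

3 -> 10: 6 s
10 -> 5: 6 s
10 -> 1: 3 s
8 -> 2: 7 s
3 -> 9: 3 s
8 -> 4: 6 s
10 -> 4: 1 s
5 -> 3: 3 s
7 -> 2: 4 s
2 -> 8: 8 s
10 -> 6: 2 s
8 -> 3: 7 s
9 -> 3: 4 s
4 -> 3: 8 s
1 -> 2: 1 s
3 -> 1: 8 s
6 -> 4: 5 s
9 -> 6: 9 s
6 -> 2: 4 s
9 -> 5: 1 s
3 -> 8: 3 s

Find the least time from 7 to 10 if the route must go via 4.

32 s

Shortest 7→4: 7–2–8–4 = 18
Shortest 4→10: 4–3–10 = 14
Total via 4: 18 + 14 = 32 s.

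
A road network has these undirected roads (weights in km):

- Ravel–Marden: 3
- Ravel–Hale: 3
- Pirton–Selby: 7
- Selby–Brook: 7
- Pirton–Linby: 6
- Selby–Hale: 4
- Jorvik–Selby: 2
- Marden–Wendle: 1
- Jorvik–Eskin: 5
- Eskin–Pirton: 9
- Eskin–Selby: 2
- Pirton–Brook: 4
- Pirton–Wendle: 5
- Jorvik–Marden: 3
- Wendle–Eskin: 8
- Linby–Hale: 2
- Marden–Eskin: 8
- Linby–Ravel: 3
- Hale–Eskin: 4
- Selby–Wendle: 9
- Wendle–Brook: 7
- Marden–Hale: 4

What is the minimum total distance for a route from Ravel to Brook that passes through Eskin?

16 km

Shortest Ravel→Eskin: Ravel → Hale → Eskin = 7
Shortest Eskin→Brook: Eskin → Selby → Brook = 9
Total via Eskin: 7 + 9 = 16 km.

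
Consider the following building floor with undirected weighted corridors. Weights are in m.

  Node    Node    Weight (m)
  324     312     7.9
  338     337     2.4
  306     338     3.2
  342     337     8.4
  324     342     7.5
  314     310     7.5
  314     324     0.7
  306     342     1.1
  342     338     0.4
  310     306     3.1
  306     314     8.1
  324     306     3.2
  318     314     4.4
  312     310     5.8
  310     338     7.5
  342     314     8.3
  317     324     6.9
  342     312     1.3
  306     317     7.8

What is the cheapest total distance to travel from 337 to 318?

Shortest distances from 337:
337: 0
338: 2.4  (via 337)
342: 2.8  (via 338)
306: 3.9  (via 342)
312: 4.1  (via 342)
310: 7  (via 306)
324: 7.1  (via 306)
314: 7.8  (via 324)
317: 11.7  (via 306)
318: 12.2  (via 314)
Shortest route: 337 → 338 → 342 → 306 → 324 → 314 → 318 = 12.2 m.

12.2 m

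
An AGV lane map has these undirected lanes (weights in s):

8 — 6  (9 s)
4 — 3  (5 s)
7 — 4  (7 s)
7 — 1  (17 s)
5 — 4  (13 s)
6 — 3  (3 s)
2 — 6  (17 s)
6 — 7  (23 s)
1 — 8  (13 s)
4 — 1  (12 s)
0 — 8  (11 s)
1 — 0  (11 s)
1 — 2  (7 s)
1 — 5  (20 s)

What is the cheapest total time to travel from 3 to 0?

Candidate routes:
3 - 4 - 1 - 0: 5+12+11 = 28
3 - 6 - 8 - 1 - 0: 3+9+13+11 = 36
3 - 6 - 8 - 0: 3+9+11 = 23
The minimum is 23 s via 3 - 6 - 8 - 0.

23 s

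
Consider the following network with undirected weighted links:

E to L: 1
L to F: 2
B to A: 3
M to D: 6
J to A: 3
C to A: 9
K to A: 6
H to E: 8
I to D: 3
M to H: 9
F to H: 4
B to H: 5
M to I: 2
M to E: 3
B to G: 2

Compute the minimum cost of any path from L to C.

Compare a few routes:
L → F → H → B → A → C: 2+4+5+3+9 = 23
L → E → H → B → A → C: 1+8+5+3+9 = 26
Cheapest is L → F → H → B → A → C at 23.

23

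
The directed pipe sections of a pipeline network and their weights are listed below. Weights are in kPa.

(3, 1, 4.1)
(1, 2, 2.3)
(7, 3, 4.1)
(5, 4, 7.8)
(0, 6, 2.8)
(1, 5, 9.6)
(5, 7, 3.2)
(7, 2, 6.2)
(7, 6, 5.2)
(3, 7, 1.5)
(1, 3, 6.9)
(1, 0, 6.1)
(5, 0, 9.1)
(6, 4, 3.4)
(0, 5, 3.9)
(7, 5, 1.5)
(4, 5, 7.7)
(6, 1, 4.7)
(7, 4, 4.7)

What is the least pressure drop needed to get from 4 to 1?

Shortest distances from 4:
4: 0
5: 7.7  (via 4)
7: 10.9  (via 5)
3: 15  (via 7)
6: 16.1  (via 7)
0: 16.8  (via 5)
2: 17.1  (via 7)
1: 19.1  (via 3)
Shortest route: 4 → 5 → 7 → 3 → 1 = 19.1 kPa.

19.1 kPa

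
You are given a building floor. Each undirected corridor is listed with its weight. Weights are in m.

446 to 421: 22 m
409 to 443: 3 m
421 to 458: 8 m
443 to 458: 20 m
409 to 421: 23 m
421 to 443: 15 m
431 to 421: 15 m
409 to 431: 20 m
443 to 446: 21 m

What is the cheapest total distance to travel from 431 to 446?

37 m

Compare a few routes:
431–409–443–446: 20+3+21 = 44
431–421–446: 15+22 = 37
431–421–443–446: 15+15+21 = 51
The minimum is 37 m via 431–421–446.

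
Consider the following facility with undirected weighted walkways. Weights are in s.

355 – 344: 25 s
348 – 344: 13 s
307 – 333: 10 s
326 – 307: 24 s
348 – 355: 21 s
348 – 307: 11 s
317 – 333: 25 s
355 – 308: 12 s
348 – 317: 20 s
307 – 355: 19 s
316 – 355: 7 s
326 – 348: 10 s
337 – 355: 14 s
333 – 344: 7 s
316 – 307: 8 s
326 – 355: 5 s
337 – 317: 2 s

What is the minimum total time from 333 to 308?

37 s

Enumerating some paths:
333–307–355–308: 10+19+12 = 41
333–307–316–355–308: 10+8+7+12 = 37
Cheapest is 333–307–316–355–308 at 37 s.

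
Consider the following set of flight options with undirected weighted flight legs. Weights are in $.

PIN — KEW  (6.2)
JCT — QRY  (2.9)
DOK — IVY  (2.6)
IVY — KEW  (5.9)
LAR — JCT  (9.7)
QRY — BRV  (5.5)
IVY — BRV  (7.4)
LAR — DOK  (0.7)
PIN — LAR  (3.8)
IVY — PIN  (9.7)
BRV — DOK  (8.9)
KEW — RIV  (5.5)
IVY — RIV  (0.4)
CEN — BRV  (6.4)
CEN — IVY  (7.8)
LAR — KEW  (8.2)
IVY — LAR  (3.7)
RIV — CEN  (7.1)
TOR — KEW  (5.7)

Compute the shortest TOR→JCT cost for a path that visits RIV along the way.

$24.6

Best TOR to RIV: TOR → KEW → RIV costing 11.2
Best RIV to JCT: RIV → IVY → DOK → LAR → JCT costing 13.4
Total via RIV: 11.2 + 13.4 = $24.6.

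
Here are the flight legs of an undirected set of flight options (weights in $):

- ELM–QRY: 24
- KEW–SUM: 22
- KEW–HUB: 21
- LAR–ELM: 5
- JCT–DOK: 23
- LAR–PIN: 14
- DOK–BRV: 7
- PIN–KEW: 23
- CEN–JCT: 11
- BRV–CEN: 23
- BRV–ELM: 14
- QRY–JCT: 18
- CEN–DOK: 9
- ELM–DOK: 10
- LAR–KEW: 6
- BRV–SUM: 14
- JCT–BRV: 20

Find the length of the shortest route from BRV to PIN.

Running Dijkstra from BRV:
BRV: 0
DOK: 7  (via BRV)
SUM: 14  (via BRV)
ELM: 14  (via BRV)
CEN: 16  (via DOK)
LAR: 19  (via ELM)
JCT: 20  (via BRV)
KEW: 25  (via LAR)
PIN: 33  (via LAR)
Shortest route: BRV–ELM–LAR–PIN = $33.

$33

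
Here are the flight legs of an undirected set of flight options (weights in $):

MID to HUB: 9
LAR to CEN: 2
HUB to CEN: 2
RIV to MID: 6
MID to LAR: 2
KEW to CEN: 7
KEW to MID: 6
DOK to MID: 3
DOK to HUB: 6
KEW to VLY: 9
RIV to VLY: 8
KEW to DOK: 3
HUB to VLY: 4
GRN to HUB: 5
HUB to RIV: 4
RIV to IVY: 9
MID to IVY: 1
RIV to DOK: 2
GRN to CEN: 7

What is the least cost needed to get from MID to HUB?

Compare a few routes:
MID - HUB: 9 = 9
MID - LAR - CEN - HUB: 2+2+2 = 6
The minimum is $6 via MID - LAR - CEN - HUB.

$6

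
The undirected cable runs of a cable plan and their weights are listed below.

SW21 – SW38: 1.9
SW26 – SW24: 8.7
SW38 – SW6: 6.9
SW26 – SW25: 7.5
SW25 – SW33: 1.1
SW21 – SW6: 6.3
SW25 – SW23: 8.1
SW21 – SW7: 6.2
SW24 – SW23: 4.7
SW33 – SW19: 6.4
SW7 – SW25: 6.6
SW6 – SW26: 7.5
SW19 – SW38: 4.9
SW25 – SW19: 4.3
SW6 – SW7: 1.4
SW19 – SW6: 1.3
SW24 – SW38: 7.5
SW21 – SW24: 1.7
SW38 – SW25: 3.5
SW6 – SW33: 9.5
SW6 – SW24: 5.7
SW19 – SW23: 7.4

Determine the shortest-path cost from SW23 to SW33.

Running Dijkstra from SW23:
SW23: 0
SW24: 4.7  (via SW23)
SW21: 6.4  (via SW24)
SW19: 7.4  (via SW23)
SW25: 8.1  (via SW23)
SW38: 8.3  (via SW21)
SW6: 8.7  (via SW19)
SW33: 9.2  (via SW25)
Shortest route: SW23–SW25–SW33 = 9.2.

9.2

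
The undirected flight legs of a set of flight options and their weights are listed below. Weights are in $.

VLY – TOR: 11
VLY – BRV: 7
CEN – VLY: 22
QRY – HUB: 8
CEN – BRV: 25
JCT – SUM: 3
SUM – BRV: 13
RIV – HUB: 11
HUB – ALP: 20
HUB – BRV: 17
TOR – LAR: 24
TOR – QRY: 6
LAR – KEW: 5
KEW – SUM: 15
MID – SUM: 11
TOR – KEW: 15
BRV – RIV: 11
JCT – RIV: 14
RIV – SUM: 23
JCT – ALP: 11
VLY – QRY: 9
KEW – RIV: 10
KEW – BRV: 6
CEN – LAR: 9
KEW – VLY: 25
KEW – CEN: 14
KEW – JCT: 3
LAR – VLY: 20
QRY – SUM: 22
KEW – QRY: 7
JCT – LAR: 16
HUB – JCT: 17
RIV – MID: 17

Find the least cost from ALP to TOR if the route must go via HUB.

Shortest ALP→HUB: ALP → HUB = 20
Best HUB to TOR: HUB → QRY → TOR costing 14
Total via HUB: 20 + 14 = $34.

$34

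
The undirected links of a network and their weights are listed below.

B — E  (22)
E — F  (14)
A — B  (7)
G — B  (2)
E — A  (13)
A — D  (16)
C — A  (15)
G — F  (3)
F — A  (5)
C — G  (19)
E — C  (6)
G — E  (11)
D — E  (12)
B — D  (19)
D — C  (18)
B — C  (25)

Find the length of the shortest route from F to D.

Candidate routes:
F–G–E–D: 3+11+12 = 26
F–E–D: 14+12 = 26
F–A–D: 5+16 = 21
F–G–B–D: 3+2+19 = 24
Cheapest is F–A–D at 21.

21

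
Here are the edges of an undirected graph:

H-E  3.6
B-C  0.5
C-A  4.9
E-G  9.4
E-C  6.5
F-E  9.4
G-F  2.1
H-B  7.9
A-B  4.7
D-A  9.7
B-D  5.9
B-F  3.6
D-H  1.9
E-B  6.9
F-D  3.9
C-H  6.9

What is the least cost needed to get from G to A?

Enumerating some paths:
G–F–B–C–A: 2.1+3.6+0.5+4.9 = 11.1
G–F–B–A: 2.1+3.6+4.7 = 10.4
G–F–D–A: 2.1+3.9+9.7 = 15.7
The minimum is 10.4 via G–F–B–A.

10.4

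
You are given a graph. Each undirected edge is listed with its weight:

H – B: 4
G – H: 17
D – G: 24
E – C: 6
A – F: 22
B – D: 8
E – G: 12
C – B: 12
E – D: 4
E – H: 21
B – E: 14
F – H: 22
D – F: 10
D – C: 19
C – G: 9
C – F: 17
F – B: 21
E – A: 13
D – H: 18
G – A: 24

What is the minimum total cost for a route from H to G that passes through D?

28

Best H to D: H → B → D costing 12
Shortest D→G: D → E → G = 16
Total via D: 12 + 16 = 28.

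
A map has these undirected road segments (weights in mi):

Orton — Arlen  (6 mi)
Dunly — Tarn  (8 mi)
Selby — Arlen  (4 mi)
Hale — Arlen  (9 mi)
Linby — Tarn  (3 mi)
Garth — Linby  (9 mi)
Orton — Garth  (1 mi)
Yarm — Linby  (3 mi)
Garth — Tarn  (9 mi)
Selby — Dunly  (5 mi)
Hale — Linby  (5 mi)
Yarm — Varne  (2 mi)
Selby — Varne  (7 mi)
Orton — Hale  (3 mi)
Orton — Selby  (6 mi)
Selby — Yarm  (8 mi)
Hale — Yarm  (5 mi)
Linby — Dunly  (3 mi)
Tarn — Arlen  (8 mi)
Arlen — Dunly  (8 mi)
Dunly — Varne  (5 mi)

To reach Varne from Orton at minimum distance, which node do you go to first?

Hale

Candidate routes:
Orton–Selby–Varne: 6+7 = 13
Orton–Hale–Yarm–Varne: 3+5+2 = 10
Orton–Hale–Linby–Yarm–Varne: 3+5+3+2 = 13
Cheapest is Orton–Hale–Yarm–Varne at 10 mi.
So from Orton the first move is to Hale.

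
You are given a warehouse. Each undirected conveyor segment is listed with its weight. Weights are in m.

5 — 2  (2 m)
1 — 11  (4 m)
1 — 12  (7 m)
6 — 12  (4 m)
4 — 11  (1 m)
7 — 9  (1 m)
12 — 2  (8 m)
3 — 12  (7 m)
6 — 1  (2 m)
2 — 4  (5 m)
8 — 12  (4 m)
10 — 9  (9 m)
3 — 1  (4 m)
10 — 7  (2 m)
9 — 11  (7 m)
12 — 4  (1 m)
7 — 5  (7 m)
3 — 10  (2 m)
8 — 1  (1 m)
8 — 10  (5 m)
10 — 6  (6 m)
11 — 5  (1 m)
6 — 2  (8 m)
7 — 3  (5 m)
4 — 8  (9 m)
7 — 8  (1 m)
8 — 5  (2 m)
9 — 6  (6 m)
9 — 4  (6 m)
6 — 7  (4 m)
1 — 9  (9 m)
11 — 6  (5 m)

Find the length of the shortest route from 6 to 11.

Compare a few routes:
6 → 1 → 8 → 5 → 11: 2+1+2+1 = 6
6 → 12 → 4 → 11: 4+1+1 = 6
6 → 11: 5 = 5
6 → 1 → 11: 2+4 = 6
Cheapest is 6 → 11 at 5 m.

5 m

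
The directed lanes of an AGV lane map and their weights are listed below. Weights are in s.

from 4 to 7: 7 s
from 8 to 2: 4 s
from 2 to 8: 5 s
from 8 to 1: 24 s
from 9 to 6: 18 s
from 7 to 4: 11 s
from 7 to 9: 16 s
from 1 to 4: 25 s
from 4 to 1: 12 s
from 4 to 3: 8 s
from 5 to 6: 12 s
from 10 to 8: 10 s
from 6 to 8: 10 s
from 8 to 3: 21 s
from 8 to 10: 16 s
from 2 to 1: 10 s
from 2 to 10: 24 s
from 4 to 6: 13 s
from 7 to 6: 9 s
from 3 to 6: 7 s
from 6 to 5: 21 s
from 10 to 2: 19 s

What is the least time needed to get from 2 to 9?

58 s

Settle nodes by increasing distance from 2:
2: 0
8: 5  (via 2)
1: 10  (via 2)
10: 21  (via 8)
3: 26  (via 8)
6: 33  (via 3)
4: 35  (via 1)
7: 42  (via 4)
5: 54  (via 6)
9: 58  (via 7)
Shortest route: 2 → 1 → 4 → 7 → 9 = 58 s.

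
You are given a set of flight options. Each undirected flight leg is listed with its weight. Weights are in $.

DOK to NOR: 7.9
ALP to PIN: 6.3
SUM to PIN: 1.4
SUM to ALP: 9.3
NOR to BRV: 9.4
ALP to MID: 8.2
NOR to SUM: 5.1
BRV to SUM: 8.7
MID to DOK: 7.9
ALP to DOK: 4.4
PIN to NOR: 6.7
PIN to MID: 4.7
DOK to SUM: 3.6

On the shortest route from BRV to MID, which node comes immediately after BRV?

SUM

Candidate routes:
BRV → SUM → PIN → MID: 8.7+1.4+4.7 = 14.8
BRV → SUM → DOK → MID: 8.7+3.6+7.9 = 20.2
Cheapest is BRV → SUM → PIN → MID at $14.8.
So from BRV the first move is to SUM.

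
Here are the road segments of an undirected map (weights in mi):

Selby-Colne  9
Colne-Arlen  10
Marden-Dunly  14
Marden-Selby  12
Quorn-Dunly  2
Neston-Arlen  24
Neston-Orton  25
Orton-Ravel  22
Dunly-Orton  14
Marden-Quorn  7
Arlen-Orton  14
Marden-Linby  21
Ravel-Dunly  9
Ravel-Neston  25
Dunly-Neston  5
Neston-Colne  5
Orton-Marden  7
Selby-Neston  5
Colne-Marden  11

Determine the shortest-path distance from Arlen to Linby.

42 mi

Running Dijkstra from Arlen:
Arlen: 0
Colne: 10  (via Arlen)
Orton: 14  (via Arlen)
Neston: 15  (via Colne)
Selby: 19  (via Colne)
Dunly: 20  (via Neston)
Marden: 21  (via Colne)
Quorn: 22  (via Dunly)
Ravel: 29  (via Dunly)
Linby: 42  (via Marden)
Shortest route: Arlen → Colne → Marden → Linby = 42 mi.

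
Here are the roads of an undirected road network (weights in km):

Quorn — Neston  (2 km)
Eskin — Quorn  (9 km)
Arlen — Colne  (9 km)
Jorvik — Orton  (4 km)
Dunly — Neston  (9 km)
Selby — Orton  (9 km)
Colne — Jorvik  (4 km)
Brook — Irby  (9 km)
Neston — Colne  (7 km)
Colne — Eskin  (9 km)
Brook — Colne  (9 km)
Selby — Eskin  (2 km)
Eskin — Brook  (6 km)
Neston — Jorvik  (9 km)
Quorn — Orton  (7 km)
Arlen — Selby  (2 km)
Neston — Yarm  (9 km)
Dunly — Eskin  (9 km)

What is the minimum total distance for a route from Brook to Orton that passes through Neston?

Shortest Brook→Neston: Brook–Colne–Neston = 16
Best Neston to Orton: Neston–Quorn–Orton costing 9
Total via Neston: 16 + 9 = 25 km.

25 km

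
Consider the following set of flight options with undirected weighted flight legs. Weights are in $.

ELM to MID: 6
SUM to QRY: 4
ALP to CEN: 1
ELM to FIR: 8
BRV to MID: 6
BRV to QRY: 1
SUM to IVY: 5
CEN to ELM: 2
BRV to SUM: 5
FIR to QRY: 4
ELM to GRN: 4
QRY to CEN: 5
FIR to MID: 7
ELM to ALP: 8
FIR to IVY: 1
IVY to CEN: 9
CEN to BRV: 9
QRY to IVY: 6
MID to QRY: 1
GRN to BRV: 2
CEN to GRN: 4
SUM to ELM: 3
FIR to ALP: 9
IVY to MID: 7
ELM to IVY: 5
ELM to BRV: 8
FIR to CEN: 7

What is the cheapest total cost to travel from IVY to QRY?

Compare a few routes:
IVY - QRY: 6 = 6
IVY - SUM - QRY: 5+4 = 9
IVY - MID - QRY: 7+1 = 8
IVY - FIR - QRY: 1+4 = 5
The minimum is $5 via IVY - FIR - QRY.

$5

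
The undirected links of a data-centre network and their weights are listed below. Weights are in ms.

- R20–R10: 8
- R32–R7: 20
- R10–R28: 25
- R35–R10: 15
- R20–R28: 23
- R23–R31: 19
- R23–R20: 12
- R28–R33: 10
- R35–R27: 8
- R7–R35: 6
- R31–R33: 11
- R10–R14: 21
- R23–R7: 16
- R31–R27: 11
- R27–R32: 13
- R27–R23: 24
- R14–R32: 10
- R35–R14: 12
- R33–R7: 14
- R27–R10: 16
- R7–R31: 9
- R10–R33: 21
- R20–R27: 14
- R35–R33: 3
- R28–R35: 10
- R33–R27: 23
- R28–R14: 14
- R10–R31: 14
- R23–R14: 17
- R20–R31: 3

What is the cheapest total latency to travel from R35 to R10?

15 ms

Compare a few routes:
R35 → R10: 15 = 15
R35 → R33 → R31 → R20 → R10: 3+11+3+8 = 25
R35 → R33 → R10: 3+21 = 24
R35 → R27 → R10: 8+16 = 24
The minimum is 15 ms via R35 → R10.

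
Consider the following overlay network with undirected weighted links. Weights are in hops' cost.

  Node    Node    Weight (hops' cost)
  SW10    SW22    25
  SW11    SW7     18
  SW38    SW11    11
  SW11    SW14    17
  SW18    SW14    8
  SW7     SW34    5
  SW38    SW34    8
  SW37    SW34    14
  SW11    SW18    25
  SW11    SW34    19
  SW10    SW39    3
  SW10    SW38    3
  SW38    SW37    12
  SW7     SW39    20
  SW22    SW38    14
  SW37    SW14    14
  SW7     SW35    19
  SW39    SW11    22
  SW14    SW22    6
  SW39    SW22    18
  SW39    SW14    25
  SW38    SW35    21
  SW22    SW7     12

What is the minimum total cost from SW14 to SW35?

Settle nodes by increasing distance from SW14:
SW14: 0
SW22: 6  (via SW14)
SW18: 8  (via SW14)
SW37: 14  (via SW14)
SW11: 17  (via SW14)
SW7: 18  (via SW22)
SW38: 20  (via SW22)
SW10: 23  (via SW38)
SW34: 23  (via SW7)
SW39: 24  (via SW22)
SW35: 37  (via SW7)
Shortest route: SW14 → SW22 → SW7 → SW35 = 37 hops' cost.

37 hops' cost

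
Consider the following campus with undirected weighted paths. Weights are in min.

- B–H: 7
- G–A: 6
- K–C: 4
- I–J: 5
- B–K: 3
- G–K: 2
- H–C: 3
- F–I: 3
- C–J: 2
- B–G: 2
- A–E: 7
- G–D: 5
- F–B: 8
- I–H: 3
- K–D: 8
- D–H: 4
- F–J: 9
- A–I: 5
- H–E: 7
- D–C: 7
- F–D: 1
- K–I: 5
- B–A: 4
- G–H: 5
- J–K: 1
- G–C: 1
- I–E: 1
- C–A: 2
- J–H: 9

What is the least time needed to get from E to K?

6 min

Candidate routes:
E–I–K: 1+5 = 6
E–I–H–C–G–K: 1+3+3+1+2 = 10
E–I–J–K: 1+5+1 = 7
Cheapest is E–I–K at 6 min.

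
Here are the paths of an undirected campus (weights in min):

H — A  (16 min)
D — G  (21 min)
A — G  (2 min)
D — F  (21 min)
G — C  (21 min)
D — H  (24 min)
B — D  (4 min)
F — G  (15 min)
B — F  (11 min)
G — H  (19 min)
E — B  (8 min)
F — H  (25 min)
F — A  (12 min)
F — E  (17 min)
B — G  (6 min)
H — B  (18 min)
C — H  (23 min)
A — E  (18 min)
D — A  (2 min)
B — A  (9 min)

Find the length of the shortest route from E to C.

35 min

Enumerating some paths:
E - B - G - C: 8+6+21 = 35
E - B - A - G - C: 8+9+2+21 = 40
E - B - D - A - G - C: 8+4+2+2+21 = 37
The minimum is 35 min via E - B - G - C.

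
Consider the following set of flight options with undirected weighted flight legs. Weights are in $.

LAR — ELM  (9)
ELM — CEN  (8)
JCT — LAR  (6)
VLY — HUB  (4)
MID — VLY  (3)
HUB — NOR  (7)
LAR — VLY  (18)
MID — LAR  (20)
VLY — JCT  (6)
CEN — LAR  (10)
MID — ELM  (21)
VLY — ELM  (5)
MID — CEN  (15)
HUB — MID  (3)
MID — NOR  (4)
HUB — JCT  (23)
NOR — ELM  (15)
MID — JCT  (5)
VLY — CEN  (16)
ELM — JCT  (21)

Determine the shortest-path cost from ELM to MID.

$8

Compare a few routes:
ELM → VLY → MID: 5+3 = 8
ELM → NOR → MID: 15+4 = 19
ELM → VLY → HUB → MID: 5+4+3 = 12
ELM → VLY → JCT → MID: 5+6+5 = 16
The minimum is $8 via ELM → VLY → MID.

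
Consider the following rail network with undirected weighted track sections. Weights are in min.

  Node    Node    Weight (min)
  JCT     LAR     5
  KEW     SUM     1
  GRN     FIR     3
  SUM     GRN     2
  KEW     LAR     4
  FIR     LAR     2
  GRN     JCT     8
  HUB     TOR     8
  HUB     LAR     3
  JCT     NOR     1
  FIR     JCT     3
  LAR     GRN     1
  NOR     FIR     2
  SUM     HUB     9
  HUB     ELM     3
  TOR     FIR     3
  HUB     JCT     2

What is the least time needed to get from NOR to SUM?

7 min

Settle nodes by increasing distance from NOR:
NOR: 0
JCT: 1  (via NOR)
FIR: 2  (via NOR)
HUB: 3  (via JCT)
LAR: 4  (via FIR)
GRN: 5  (via FIR)
TOR: 5  (via FIR)
ELM: 6  (via HUB)
SUM: 7  (via GRN)
Shortest route: NOR–FIR–GRN–SUM = 7 min.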